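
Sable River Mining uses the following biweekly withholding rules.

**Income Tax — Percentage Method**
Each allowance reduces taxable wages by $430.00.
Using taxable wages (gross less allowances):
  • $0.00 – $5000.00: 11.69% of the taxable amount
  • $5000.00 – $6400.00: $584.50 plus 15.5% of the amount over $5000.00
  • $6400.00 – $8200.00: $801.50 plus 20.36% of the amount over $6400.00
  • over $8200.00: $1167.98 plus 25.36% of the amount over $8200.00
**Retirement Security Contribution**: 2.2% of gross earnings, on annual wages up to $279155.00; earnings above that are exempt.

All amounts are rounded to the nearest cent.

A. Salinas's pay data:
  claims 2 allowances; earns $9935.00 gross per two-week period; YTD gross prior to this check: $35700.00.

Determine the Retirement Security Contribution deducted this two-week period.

Retirement Security Contribution: 2.2% × $9935.00 = $218.57

$218.57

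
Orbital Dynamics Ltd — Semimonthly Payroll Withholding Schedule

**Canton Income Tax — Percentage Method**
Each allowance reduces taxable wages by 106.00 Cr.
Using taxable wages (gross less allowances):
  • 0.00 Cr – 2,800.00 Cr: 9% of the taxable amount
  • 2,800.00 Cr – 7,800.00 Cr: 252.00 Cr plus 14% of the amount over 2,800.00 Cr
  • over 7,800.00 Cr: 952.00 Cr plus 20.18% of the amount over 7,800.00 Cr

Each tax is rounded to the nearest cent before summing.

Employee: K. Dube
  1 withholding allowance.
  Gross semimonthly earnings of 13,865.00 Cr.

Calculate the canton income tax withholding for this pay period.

2,154.53 Cr

Canton Income Tax: taxable = 13,865.00 Cr − 1×106.00 Cr = 13,759.00 Cr
  952.00 Cr + 20.18% × (13,759.00 Cr − 7,800.00 Cr) = 952.00 Cr + 20.18% × 5,959.00 Cr = 2,154.53 Cr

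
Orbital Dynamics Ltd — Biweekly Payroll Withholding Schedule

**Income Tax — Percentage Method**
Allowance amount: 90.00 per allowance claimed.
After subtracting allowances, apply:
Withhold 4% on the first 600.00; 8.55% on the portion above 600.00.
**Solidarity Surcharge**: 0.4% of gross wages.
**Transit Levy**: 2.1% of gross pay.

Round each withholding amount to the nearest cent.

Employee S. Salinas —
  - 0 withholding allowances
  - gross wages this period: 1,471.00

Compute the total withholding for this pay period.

135.24

Income Tax: taxable = 1,471.00
  24.00 + 8.55% × (1,471.00 − 600.00) = 24.00 + 8.55% × 871.00 = 98.47
Solidarity Surcharge: 0.4% × 1,471.00 = 5.88
Transit Levy: 2.1% × 1,471.00 = 30.89
Total: 98.47 + 5.88 + 30.89 = 135.24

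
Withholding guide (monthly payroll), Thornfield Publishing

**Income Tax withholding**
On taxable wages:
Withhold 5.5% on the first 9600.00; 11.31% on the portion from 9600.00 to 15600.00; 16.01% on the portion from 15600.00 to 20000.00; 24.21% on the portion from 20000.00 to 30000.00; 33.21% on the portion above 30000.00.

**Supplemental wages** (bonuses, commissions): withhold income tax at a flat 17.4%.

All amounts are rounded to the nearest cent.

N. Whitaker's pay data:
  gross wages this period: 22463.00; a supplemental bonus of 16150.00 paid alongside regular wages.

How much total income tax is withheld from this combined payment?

Income Tax: taxable = 22463.00
  1911.04 + 24.21% × (22463.00 − 20000.00) = 1911.04 + 24.21% × 2463.00 = 2507.33
Supplemental (17.4% flat on bonus): 17.4% × 16150.00 = 2810.10
Total income tax: 2507.33 + 2810.10 = 5317.43

5317.43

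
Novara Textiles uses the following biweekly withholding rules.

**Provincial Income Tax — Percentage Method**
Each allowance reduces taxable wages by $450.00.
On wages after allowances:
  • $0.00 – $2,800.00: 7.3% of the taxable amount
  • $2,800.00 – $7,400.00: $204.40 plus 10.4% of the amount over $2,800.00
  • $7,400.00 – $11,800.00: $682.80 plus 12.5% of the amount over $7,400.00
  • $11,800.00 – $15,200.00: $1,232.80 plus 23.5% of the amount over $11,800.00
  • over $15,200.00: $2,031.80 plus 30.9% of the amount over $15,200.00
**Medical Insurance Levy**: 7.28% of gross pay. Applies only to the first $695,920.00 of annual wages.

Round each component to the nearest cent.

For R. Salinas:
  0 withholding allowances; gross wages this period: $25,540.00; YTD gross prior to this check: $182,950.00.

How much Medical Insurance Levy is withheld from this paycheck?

$1,859.31

Medical Insurance Levy: 7.28% × $25,540.00 = $1,859.31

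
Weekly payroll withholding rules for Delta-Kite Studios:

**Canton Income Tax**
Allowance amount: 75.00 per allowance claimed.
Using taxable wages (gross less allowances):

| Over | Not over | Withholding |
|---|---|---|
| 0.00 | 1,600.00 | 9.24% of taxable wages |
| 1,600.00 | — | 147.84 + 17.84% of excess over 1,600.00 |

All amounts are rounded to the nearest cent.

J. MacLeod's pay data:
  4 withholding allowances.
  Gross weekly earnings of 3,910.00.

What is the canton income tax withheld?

506.42

Canton Income Tax: taxable = 3,910.00 − 4×75.00 = 3,610.00
  147.84 + 17.84% × (3,610.00 − 1,600.00) = 147.84 + 17.84% × 2,010.00 = 506.42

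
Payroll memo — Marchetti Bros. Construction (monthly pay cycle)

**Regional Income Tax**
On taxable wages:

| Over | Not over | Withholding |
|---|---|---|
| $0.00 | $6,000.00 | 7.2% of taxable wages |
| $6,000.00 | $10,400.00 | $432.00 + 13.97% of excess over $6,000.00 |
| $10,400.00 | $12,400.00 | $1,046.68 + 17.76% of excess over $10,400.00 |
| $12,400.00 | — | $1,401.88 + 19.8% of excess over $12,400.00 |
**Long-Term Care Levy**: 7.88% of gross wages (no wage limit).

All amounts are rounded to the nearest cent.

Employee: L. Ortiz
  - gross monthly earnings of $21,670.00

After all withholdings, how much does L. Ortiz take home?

Regional Income Tax: taxable = $21,670.00
  $1,401.88 + 19.8% × ($21,670.00 − $12,400.00) = $1,401.88 + 19.8% × $9,270.00 = $3,237.34
Long-Term Care Levy: 7.88% × $21,670.00 = $1,707.60
Total withheld: $3,237.34 + $1,707.60 = $4,944.94
Net pay: $21,670.00 − $4,944.94 = $16,725.06

$16,725.06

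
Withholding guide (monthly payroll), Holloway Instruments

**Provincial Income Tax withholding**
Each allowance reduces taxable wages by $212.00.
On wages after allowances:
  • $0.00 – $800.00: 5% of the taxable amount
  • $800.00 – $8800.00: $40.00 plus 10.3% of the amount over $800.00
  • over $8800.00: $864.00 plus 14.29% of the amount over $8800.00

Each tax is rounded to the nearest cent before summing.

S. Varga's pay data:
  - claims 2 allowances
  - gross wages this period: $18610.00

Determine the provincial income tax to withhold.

Provincial Income Tax: taxable = $18610.00 − 2×$212.00 = $18186.00
  $864.00 + 14.29% × ($18186.00 − $8800.00) = $864.00 + 14.29% × $9386.00 = $2205.26

$2205.26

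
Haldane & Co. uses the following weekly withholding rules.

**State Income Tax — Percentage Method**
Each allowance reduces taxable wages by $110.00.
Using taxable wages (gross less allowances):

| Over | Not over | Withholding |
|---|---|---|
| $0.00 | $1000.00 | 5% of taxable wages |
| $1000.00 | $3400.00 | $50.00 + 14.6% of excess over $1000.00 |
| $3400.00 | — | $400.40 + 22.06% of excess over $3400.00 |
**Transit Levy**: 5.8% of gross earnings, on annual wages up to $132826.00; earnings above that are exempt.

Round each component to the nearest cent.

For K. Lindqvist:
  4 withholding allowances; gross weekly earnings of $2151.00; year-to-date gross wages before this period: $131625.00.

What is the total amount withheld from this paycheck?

$223.47

State Income Tax: taxable = $2151.00 − 4×$110.00 = $1711.00
  $50.00 + 14.6% × ($1711.00 − $1000.00) = $50.00 + 14.6% × $711.00 = $153.81
Transit Levy: cap $132826.00 − YTD $131625.00 = $1201.00 subject; 5.8% × $1201.00 = $69.66
Total: $153.81 + $69.66 = $223.47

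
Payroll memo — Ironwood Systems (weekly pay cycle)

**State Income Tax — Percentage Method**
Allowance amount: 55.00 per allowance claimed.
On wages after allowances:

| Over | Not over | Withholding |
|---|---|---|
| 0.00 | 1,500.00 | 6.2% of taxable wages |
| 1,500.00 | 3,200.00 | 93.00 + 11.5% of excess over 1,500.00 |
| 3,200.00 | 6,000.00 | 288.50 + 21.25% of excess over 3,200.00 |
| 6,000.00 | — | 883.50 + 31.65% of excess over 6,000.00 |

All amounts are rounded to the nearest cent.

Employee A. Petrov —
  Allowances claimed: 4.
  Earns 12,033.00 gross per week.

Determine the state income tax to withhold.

State Income Tax: taxable = 12,033.00 − 4×55.00 = 11,813.00
  883.50 + 31.65% × (11,813.00 − 6,000.00) = 883.50 + 31.65% × 5,813.00 = 2,723.31

2,723.31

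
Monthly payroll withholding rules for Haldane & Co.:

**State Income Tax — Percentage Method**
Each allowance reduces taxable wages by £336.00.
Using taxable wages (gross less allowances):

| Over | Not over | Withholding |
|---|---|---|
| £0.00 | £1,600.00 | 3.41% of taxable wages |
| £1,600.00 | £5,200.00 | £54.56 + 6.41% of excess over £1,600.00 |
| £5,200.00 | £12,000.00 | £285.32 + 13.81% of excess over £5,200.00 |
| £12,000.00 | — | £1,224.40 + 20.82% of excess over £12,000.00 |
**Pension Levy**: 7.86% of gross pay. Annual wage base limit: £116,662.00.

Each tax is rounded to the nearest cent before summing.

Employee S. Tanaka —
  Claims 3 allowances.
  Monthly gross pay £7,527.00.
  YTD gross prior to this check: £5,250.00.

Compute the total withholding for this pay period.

State Income Tax: taxable = £7,527.00 − 3×£336.00 = £6,519.00
  £285.32 + 13.81% × (£6,519.00 − £5,200.00) = £285.32 + 13.81% × £1,319.00 = £467.47
Pension Levy: 7.86% × £7,527.00 = £591.62
Total: £467.47 + £591.62 = £1,059.09

£1,059.09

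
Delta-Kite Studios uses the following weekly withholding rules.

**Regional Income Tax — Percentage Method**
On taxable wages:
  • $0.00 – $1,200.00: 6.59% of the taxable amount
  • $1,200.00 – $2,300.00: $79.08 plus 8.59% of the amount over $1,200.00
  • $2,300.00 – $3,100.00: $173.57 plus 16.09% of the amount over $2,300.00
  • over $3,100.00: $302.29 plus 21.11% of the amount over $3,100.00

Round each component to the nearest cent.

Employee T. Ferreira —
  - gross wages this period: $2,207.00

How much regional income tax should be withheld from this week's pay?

Regional Income Tax: taxable = $2,207.00
  $79.08 + 8.59% × ($2,207.00 − $1,200.00) = $79.08 + 8.59% × $1,007.00 = $165.58

$165.58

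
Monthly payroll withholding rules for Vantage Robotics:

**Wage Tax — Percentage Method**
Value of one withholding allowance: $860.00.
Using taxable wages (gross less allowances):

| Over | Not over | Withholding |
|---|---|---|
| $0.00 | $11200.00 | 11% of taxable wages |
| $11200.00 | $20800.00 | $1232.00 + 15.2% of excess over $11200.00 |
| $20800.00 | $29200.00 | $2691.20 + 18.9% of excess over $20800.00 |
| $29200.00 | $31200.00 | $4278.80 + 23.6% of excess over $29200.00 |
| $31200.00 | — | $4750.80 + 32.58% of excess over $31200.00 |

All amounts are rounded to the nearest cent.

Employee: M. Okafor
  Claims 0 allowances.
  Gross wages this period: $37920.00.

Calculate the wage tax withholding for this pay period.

$6940.18

Wage Tax: taxable = $37920.00
  $4750.80 + 32.58% × ($37920.00 − $31200.00) = $4750.80 + 32.58% × $6720.00 = $6940.18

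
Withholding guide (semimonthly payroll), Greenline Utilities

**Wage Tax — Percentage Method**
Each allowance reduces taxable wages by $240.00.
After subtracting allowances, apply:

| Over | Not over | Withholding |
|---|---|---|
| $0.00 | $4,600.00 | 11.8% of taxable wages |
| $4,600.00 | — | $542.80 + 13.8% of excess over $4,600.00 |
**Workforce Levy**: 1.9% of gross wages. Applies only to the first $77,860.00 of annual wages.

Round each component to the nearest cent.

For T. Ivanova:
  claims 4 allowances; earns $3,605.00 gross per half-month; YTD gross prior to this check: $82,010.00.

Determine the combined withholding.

Wage Tax: taxable = $3,605.00 − 4×$240.00 = $2,645.00
  11.8% × $2,645.00 = $312.11
Workforce Levy: YTD $82,010.00 ≥ cap $77,860.00 → $0.00
Total: $312.11 + $0.00 = $312.11

$312.11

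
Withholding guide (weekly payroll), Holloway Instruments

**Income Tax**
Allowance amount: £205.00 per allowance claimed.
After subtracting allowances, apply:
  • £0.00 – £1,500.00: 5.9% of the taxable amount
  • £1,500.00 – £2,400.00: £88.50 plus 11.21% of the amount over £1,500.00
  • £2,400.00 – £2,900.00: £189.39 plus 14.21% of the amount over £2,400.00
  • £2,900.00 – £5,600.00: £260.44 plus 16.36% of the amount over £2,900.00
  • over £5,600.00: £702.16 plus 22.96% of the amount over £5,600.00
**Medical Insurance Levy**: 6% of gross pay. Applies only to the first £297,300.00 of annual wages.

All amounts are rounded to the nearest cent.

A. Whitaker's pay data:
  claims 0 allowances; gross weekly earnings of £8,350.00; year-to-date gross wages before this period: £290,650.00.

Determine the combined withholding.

£1,732.56

Income Tax: taxable = £8,350.00
  £702.16 + 22.96% × (£8,350.00 − £5,600.00) = £702.16 + 22.96% × £2,750.00 = £1,333.56
Medical Insurance Levy: cap £297,300.00 − YTD £290,650.00 = £6,650.00 subject; 6% × £6,650.00 = £399.00
Total: £1,333.56 + £399.00 = £1,732.56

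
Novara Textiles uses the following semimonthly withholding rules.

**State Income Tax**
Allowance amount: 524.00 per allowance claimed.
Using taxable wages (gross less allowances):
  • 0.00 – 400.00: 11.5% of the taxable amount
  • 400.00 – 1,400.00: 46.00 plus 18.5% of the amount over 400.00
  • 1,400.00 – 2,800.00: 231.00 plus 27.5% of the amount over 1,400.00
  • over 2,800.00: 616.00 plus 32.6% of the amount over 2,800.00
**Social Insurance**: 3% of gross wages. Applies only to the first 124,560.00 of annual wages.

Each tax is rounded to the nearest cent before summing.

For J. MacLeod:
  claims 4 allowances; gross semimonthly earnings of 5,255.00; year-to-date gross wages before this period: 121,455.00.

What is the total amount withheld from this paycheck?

State Income Tax: taxable = 5,255.00 − 4×524.00 = 3,159.00
  616.00 + 32.6% × (3,159.00 − 2,800.00) = 616.00 + 32.6% × 359.00 = 733.03
Social Insurance: cap 124,560.00 − YTD 121,455.00 = 3,105.00 subject; 3% × 3,105.00 = 93.15
Total: 733.03 + 93.15 = 826.18

826.18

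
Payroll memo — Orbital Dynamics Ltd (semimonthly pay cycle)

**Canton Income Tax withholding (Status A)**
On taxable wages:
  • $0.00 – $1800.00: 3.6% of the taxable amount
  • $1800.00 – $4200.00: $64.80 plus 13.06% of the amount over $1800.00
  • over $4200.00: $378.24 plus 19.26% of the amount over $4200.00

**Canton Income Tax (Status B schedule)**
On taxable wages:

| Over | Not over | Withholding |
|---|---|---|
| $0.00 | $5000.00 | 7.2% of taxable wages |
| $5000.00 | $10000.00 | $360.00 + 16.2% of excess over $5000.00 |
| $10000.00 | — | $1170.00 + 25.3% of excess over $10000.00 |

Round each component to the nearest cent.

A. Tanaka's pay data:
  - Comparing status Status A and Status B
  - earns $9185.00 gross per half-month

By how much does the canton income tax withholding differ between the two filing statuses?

$300.38

Canton Income Tax (Status A): taxable = $9185.00
  $378.24 + 19.26% × ($9185.00 − $4200.00) = $378.24 + 19.26% × $4985.00 = $1338.35
Canton Income Tax (Status B): taxable = $9185.00
  $360.00 + 16.2% × ($9185.00 − $5000.00) = $360.00 + 16.2% × $4185.00 = $1037.97
Difference: |$1338.35 − $1037.97| = $300.38 (higher under Status A)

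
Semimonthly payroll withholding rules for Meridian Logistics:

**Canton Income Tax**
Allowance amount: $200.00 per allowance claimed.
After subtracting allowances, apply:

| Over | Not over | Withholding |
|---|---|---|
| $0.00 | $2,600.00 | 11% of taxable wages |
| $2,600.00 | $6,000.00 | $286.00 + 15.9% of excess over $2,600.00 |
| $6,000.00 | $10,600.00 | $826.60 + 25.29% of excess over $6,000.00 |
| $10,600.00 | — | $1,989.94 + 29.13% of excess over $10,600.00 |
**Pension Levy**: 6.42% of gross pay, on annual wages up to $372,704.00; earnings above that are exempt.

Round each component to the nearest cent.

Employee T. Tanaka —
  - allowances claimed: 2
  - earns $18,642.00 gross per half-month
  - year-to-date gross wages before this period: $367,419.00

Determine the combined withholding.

Canton Income Tax: taxable = $18,642.00 − 2×$200.00 = $18,242.00
  $1,989.94 + 29.13% × ($18,242.00 − $10,600.00) = $1,989.94 + 29.13% × $7,642.00 = $4,216.05
Pension Levy: cap $372,704.00 − YTD $367,419.00 = $5,285.00 subject; 6.42% × $5,285.00 = $339.30
Total: $4,216.05 + $339.30 = $4,555.35

$4,555.35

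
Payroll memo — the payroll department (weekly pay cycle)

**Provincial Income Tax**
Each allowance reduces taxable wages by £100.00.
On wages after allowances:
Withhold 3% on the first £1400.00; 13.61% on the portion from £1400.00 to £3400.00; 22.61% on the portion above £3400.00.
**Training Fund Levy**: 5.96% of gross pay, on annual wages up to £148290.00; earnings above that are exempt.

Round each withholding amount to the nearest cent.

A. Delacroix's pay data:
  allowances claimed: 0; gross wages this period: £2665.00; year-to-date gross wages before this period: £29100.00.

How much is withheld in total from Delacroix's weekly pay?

£373.00

Provincial Income Tax: taxable = £2665.00
  £42.00 + 13.61% × (£2665.00 − £1400.00) = £42.00 + 13.61% × £1265.00 = £214.17
Training Fund Levy: 5.96% × £2665.00 = £158.83
Total: £214.17 + £158.83 = £373.00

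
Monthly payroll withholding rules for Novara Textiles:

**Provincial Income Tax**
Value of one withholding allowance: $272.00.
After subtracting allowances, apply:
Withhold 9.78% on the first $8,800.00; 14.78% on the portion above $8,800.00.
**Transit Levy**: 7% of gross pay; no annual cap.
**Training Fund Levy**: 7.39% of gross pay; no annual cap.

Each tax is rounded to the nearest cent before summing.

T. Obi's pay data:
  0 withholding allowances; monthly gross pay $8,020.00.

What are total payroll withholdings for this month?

Provincial Income Tax: taxable = $8,020.00
  9.78% × $8,020.00 = $784.36
Transit Levy: 7% × $8,020.00 = $561.40
Training Fund Levy: 7.39% × $8,020.00 = $592.68
Total: $784.36 + $561.40 + $592.68 = $1,938.44

$1,938.44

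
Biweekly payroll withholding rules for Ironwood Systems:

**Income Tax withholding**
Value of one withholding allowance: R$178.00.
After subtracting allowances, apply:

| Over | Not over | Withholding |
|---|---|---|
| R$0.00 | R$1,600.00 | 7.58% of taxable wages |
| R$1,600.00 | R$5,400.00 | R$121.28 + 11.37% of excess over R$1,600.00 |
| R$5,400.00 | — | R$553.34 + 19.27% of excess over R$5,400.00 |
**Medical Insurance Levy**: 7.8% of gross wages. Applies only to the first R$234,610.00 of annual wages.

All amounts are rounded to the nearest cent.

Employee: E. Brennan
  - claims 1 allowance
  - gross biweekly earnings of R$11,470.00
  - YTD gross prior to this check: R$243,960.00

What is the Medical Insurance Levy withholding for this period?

R$0.00

Medical Insurance Levy: YTD R$243,960.00 ≥ cap R$234,610.00 → R$0.00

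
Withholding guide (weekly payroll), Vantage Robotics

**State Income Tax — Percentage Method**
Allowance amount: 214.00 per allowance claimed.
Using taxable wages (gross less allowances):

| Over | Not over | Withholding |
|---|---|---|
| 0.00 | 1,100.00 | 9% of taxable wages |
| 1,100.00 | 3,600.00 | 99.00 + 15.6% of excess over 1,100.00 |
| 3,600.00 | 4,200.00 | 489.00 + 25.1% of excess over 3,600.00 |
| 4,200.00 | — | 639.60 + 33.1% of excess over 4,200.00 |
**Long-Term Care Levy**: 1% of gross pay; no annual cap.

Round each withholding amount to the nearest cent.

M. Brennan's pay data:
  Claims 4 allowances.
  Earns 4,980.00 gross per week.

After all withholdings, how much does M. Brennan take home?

State Income Tax: taxable = 4,980.00 − 4×214.00 = 4,124.00
  489.00 + 25.1% × (4,124.00 − 3,600.00) = 489.00 + 25.1% × 524.00 = 620.52
Long-Term Care Levy: 1% × 4,980.00 = 49.80
Total withheld: 620.52 + 49.80 = 670.32
Net pay: 4,980.00 − 670.32 = 4,309.68

4,309.68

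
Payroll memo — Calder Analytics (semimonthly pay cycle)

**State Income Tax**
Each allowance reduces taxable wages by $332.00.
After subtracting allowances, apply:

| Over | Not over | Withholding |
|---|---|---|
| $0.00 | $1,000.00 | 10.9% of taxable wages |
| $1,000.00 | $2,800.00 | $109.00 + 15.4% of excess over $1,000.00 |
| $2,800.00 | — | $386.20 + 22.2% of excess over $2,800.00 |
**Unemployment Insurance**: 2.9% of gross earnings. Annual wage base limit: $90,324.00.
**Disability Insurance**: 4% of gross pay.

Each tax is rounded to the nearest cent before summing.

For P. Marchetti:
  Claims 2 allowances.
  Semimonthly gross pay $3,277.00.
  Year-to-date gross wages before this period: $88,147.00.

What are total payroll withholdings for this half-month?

State Income Tax: taxable = $3,277.00 − 2×$332.00 = $2,613.00
  $109.00 + 15.4% × ($2,613.00 − $1,000.00) = $109.00 + 15.4% × $1,613.00 = $357.40
Unemployment Insurance: cap $90,324.00 − YTD $88,147.00 = $2,177.00 subject; 2.9% × $2,177.00 = $63.13
Disability Insurance: 4% × $3,277.00 = $131.08
Total: $357.40 + $63.13 + $131.08 = $551.61

$551.61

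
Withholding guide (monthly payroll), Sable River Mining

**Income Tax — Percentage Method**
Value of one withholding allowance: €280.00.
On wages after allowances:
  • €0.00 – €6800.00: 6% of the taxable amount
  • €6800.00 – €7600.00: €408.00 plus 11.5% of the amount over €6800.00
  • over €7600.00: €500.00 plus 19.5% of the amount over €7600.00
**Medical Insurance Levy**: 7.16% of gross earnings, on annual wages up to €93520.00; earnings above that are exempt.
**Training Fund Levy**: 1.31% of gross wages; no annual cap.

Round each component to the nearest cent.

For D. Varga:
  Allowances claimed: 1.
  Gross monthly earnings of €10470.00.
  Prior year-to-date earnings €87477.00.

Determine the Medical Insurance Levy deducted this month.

€432.68

Medical Insurance Levy: cap €93520.00 − YTD €87477.00 = €6043.00 subject; 7.16% × €6043.00 = €432.68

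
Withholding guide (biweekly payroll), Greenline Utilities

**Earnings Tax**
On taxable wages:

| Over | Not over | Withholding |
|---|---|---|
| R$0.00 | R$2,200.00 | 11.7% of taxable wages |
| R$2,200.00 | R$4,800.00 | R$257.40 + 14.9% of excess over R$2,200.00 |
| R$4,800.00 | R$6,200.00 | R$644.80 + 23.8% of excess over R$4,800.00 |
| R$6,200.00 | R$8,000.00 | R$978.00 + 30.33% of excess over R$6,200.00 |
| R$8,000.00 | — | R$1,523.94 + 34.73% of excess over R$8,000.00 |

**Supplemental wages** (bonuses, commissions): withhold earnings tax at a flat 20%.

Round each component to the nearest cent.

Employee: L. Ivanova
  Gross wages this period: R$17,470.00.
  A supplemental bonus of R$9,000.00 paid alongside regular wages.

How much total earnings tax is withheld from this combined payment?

R$6,612.87

Earnings Tax: taxable = R$17,470.00
  R$1,523.94 + 34.73% × (R$17,470.00 − R$8,000.00) = R$1,523.94 + 34.73% × R$9,470.00 = R$4,812.87
Supplemental (20% flat on bonus): 20% × R$9,000.00 = R$1,800.00
Total earnings tax: R$4,812.87 + R$1,800.00 = R$6,612.87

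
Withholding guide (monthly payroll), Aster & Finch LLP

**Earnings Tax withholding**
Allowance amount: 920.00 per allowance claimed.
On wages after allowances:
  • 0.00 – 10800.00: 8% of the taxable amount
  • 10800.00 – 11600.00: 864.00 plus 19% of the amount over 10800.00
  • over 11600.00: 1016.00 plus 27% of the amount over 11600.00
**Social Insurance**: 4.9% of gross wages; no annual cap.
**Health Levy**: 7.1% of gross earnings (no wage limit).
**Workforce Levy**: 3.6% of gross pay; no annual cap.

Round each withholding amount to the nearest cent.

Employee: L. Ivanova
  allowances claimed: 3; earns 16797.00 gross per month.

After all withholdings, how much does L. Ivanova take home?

Earnings Tax: taxable = 16797.00 − 3×920.00 = 14037.00
  1016.00 + 27% × (14037.00 − 11600.00) = 1016.00 + 27% × 2437.00 = 1673.99
Social Insurance: 4.9% × 16797.00 = 823.05
Health Levy: 7.1% × 16797.00 = 1192.59
Workforce Levy: 3.6% × 16797.00 = 604.69
Total withheld: 1673.99 + 823.05 + 1192.59 + 604.69 = 4294.32
Net pay: 16797.00 − 4294.32 = 12502.68

12502.68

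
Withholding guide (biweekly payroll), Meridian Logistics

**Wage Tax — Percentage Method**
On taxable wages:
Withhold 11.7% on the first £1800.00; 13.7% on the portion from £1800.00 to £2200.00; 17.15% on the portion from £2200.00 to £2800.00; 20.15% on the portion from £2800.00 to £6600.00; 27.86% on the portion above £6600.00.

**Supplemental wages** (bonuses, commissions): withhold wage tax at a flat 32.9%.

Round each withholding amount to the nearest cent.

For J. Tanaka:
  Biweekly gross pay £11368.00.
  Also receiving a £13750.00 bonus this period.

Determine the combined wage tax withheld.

£6986.11

Wage Tax: taxable = £11368.00
  £1134.00 + 27.86% × (£11368.00 − £6600.00) = £1134.00 + 27.86% × £4768.00 = £2462.36
Supplemental (32.9% flat on bonus): 32.9% × £13750.00 = £4523.75
Total wage tax: £2462.36 + £4523.75 = £6986.11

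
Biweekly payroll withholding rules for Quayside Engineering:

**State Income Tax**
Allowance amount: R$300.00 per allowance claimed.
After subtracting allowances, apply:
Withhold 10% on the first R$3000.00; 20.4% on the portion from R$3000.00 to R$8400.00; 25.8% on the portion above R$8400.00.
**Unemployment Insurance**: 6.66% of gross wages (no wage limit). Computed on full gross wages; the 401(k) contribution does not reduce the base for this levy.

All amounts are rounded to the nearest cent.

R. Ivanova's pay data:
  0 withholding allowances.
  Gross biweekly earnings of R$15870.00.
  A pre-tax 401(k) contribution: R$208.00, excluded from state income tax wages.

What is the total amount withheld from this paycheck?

State Income Tax: taxable = R$15870.00 − R$208.00 = R$15662.00
  R$1401.60 + 25.8% × (R$15662.00 − R$8400.00) = R$1401.60 + 25.8% × R$7262.00 = R$3275.20
Unemployment Insurance: 6.66% × R$15870.00 = R$1056.94
Total: R$3275.20 + R$1056.94 = R$4332.14

R$4332.14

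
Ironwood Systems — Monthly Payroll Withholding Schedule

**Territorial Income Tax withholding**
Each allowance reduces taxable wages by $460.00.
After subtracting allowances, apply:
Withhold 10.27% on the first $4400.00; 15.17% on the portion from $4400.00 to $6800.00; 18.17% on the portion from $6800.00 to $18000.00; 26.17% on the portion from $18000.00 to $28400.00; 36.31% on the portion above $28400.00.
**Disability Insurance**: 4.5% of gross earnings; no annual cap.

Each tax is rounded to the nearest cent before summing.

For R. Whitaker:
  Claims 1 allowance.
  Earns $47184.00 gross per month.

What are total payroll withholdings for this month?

$14349.40

Territorial Income Tax: taxable = $47184.00 − 1×$460.00 = $46724.00
  $5572.68 + 36.31% × ($46724.00 − $28400.00) = $5572.68 + 36.31% × $18324.00 = $12226.12
Disability Insurance: 4.5% × $47184.00 = $2123.28
Total: $12226.12 + $2123.28 = $14349.40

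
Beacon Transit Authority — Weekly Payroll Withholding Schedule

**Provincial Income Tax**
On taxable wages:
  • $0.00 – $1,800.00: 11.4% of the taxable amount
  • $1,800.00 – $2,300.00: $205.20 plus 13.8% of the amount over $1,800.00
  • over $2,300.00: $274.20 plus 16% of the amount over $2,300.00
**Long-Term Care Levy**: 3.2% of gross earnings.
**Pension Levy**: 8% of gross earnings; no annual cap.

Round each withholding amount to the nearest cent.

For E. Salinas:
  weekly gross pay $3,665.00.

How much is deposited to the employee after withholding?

Provincial Income Tax: taxable = $3,665.00
  $274.20 + 16% × ($3,665.00 − $2,300.00) = $274.20 + 16% × $1,365.00 = $492.60
Long-Term Care Levy: 3.2% × $3,665.00 = $117.28
Pension Levy: 8% × $3,665.00 = $293.20
Total withheld: $492.60 + $117.28 + $293.20 = $903.08
Net pay: $3,665.00 − $903.08 = $2,761.92

$2,761.92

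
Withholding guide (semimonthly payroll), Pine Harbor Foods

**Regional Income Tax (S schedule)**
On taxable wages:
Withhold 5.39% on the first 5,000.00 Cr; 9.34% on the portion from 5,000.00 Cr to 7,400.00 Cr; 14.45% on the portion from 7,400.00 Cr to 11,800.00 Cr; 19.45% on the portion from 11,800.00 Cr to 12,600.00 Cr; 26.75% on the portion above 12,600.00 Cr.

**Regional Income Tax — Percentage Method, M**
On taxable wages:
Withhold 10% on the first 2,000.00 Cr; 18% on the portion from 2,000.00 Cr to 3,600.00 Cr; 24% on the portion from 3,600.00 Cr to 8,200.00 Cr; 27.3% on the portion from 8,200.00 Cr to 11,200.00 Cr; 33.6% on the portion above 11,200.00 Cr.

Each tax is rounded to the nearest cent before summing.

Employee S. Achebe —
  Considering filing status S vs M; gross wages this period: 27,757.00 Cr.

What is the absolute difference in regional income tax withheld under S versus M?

Regional Income Tax (S): taxable = 27,757.00 Cr
  1,285.06 Cr + 26.75% × (27,757.00 Cr − 12,600.00 Cr) = 1,285.06 Cr + 26.75% × 15,157.00 Cr = 5,339.56 Cr
Regional Income Tax (M): taxable = 27,757.00 Cr
  2,411.00 Cr + 33.6% × (27,757.00 Cr − 11,200.00 Cr) = 2,411.00 Cr + 33.6% × 16,557.00 Cr = 7,974.15 Cr
Difference: |5,339.56 Cr − 7,974.15 Cr| = 2,634.59 Cr (higher under M)

2,634.59 Cr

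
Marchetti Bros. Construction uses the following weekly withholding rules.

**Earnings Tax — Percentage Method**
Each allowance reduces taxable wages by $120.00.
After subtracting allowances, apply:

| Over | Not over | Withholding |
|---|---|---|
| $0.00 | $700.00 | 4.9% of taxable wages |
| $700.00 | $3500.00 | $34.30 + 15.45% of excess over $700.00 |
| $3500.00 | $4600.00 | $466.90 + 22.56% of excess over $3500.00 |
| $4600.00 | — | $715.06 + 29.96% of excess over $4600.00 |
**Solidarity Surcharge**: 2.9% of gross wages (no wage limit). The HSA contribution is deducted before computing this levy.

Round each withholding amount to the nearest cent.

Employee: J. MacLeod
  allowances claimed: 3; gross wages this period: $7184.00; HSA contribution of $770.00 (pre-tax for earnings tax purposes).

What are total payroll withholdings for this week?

Earnings Tax: taxable = $7184.00 − $770.00 − 3×$120.00 = $6054.00
  $715.06 + 29.96% × ($6054.00 − $4600.00) = $715.06 + 29.96% × $1454.00 = $1150.68
Solidarity Surcharge: 2.9% × $6414.00 = $186.01
Total: $1150.68 + $186.01 = $1336.69

$1336.69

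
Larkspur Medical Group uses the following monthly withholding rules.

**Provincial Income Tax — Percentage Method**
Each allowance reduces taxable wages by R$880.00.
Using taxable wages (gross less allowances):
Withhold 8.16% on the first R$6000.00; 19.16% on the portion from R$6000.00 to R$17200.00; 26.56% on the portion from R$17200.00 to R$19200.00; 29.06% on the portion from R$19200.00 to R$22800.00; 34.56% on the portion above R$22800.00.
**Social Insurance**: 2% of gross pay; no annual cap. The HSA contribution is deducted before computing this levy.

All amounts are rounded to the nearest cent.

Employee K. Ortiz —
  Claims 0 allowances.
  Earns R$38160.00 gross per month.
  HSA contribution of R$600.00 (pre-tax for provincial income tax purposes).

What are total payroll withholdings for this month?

Provincial Income Tax: taxable = R$38160.00 − R$600.00 = R$37560.00
  R$4212.88 + 34.56% × (R$37560.00 − R$22800.00) = R$4212.88 + 34.56% × R$14760.00 = R$9313.94
Social Insurance: 2% × R$37560.00 = R$751.20
Total: R$9313.94 + R$751.20 = R$10065.14

R$10065.14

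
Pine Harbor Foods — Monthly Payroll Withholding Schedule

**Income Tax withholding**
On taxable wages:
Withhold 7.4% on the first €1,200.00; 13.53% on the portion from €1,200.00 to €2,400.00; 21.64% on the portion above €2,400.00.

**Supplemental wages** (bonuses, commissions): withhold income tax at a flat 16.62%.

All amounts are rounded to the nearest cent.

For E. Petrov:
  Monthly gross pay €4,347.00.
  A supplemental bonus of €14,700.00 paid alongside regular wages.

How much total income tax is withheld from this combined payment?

Income Tax: taxable = €4,347.00
  €251.16 + 21.64% × (€4,347.00 − €2,400.00) = €251.16 + 21.64% × €1,947.00 = €672.49
Supplemental (16.62% flat on bonus): 16.62% × €14,700.00 = €2,443.14
Total income tax: €672.49 + €2,443.14 = €3,115.63

€3,115.63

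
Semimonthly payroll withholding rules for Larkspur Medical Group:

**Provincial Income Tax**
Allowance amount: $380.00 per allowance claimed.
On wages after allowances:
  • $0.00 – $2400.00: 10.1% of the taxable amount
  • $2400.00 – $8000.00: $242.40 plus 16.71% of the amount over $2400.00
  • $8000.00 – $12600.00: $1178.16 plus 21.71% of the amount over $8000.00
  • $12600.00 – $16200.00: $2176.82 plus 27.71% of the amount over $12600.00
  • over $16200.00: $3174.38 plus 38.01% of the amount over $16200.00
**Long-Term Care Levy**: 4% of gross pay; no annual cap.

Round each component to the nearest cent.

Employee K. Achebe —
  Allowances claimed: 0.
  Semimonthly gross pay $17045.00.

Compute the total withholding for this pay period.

Provincial Income Tax: taxable = $17045.00
  $3174.38 + 38.01% × ($17045.00 − $16200.00) = $3174.38 + 38.01% × $845.00 = $3495.56
Long-Term Care Levy: 4% × $17045.00 = $681.80
Total: $3495.56 + $681.80 = $4177.36

$4177.36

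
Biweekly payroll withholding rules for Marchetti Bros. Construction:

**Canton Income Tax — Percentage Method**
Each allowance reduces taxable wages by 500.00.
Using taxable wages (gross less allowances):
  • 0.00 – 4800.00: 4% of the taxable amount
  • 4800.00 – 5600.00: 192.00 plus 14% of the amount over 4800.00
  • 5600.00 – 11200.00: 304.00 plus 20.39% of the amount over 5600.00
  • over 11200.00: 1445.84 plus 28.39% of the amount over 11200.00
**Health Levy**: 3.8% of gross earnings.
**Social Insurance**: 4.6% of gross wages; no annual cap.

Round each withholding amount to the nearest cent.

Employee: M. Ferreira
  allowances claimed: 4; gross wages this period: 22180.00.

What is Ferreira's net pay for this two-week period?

Canton Income Tax: taxable = 22180.00 − 4×500.00 = 20180.00
  1445.84 + 28.39% × (20180.00 − 11200.00) = 1445.84 + 28.39% × 8980.00 = 3995.26
Health Levy: 3.8% × 22180.00 = 842.84
Social Insurance: 4.6% × 22180.00 = 1020.28
Total withheld: 3995.26 + 842.84 + 1020.28 = 5858.38
Net pay: 22180.00 − 5858.38 = 16321.62

16321.62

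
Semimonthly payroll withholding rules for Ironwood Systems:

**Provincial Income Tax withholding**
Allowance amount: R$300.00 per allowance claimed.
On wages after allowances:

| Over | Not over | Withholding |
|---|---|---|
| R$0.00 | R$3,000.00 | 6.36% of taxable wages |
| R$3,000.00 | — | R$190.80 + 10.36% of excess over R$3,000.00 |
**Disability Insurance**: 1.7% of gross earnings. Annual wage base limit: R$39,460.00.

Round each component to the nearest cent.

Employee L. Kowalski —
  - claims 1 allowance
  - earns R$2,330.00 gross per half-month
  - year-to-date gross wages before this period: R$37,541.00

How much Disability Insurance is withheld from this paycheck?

R$32.62

Disability Insurance: cap R$39,460.00 − YTD R$37,541.00 = R$1,919.00 subject; 1.7% × R$1,919.00 = R$32.62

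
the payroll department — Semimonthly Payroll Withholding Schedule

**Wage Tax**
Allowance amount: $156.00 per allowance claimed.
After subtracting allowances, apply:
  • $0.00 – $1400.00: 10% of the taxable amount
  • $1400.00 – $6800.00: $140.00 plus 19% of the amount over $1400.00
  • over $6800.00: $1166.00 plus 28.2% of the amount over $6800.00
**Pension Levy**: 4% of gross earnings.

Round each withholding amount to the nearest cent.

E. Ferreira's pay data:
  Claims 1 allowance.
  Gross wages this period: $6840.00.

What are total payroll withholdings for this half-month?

Wage Tax: taxable = $6840.00 − 1×$156.00 = $6684.00
  $140.00 + 19% × ($6684.00 − $1400.00) = $140.00 + 19% × $5284.00 = $1143.96
Pension Levy: 4% × $6840.00 = $273.60
Total: $1143.96 + $273.60 = $1417.56

$1417.56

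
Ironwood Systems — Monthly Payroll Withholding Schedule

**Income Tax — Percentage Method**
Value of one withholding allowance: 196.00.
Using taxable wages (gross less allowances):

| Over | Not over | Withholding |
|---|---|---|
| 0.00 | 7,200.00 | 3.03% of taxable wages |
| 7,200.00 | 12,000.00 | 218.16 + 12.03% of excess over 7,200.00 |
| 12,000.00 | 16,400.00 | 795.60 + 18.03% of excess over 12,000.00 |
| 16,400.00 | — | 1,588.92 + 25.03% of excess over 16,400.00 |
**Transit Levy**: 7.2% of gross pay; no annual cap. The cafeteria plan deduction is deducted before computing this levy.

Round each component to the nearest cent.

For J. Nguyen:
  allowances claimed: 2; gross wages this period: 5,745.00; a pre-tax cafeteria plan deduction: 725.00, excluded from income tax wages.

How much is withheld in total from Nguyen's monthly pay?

501.67

Income Tax: taxable = 5,745.00 − 725.00 − 2×196.00 = 4,628.00
  3.03% × 4,628.00 = 140.23
Transit Levy: 7.2% × 5,020.00 = 361.44
Total: 140.23 + 361.44 = 501.67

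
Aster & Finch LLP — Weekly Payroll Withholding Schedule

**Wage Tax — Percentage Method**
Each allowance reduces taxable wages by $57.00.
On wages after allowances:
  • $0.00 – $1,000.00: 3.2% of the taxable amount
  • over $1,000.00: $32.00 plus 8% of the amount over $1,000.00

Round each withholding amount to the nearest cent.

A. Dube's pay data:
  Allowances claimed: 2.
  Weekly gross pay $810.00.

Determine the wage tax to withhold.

$22.27

Wage Tax: taxable = $810.00 − 2×$57.00 = $696.00
  3.2% × $696.00 = $22.27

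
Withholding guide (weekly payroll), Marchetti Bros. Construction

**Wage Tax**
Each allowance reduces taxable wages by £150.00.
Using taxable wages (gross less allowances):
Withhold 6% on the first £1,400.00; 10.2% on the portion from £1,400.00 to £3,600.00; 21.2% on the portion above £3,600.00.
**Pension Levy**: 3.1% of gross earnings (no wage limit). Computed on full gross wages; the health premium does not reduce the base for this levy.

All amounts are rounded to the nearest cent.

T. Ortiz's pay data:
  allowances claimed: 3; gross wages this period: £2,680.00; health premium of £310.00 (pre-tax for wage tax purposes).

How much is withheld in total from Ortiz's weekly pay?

Wage Tax: taxable = £2,680.00 − £310.00 − 3×£150.00 = £1,920.00
  £84.00 + 10.2% × (£1,920.00 − £1,400.00) = £84.00 + 10.2% × £520.00 = £137.04
Pension Levy: 3.1% × £2,680.00 = £83.08
Total: £137.04 + £83.08 = £220.12

£220.12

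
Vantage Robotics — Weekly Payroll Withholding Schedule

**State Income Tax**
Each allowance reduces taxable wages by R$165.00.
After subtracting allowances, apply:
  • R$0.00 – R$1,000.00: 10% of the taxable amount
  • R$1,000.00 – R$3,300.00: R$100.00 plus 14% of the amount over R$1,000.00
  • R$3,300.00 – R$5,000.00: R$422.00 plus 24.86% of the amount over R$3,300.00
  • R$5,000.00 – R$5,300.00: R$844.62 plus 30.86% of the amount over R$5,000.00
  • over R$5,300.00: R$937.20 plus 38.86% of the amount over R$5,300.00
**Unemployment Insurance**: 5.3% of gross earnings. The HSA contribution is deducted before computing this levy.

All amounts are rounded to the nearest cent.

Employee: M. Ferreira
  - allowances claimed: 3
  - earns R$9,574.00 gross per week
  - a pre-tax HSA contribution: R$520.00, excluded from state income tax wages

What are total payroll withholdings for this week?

R$2,683.51

State Income Tax: taxable = R$9,574.00 − R$520.00 − 3×R$165.00 = R$8,559.00
  R$937.20 + 38.86% × (R$8,559.00 − R$5,300.00) = R$937.20 + 38.86% × R$3,259.00 = R$2,203.65
Unemployment Insurance: 5.3% × R$9,054.00 = R$479.86
Total: R$2,203.65 + R$479.86 = R$2,683.51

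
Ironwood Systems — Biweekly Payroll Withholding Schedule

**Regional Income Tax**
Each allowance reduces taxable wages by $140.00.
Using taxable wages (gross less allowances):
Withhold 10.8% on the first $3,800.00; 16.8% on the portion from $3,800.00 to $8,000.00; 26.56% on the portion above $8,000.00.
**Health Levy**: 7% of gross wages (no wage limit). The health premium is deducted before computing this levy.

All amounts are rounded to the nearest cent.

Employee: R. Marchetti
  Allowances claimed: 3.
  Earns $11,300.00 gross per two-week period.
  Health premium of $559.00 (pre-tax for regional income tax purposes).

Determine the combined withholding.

$2,484.33

Regional Income Tax: taxable = $11,300.00 − $559.00 − 3×$140.00 = $10,321.00
  $1,116.00 + 26.56% × ($10,321.00 − $8,000.00) = $1,116.00 + 26.56% × $2,321.00 = $1,732.46
Health Levy: 7% × $10,741.00 = $751.87
Total: $1,732.46 + $751.87 = $2,484.33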